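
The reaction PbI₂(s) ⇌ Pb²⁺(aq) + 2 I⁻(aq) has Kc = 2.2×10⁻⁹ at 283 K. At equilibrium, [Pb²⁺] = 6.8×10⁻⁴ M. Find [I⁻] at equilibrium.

(PbI₂ is a pure solid — omitted from Kc.)
At equilibrium, Kc = [Pb²⁺]·[I⁻]² = 2.2×10⁻⁹.
(6.8×10⁻⁴)·([I⁻])² = 2.2×10⁻⁹
[I⁻]² = 3.24×10⁻⁶ ⇒ [I⁻] = 0.0018 M

[I⁻] = 0.0018 M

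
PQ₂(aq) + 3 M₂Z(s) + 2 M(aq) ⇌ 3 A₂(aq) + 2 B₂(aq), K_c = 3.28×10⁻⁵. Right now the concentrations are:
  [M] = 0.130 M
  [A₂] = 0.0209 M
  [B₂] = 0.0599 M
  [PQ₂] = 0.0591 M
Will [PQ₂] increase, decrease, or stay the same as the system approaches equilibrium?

stay the same

(M₂Z is a pure solid — omitted from Q_c.)
Q_c = [A₂]³·[B₂]² / ([PQ₂]·[M]²) = (0.0209)³·(0.0599)² / ((0.0591)·(0.130)²) = 3.28×10⁻⁵
Q_c = 3.28×10⁻⁵ = K_c; the system is at equilibrium.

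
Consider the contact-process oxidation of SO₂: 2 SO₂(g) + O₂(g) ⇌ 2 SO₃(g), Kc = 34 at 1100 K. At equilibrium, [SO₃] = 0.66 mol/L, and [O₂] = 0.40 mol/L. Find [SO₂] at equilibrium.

At equilibrium, Kc = [SO₃]² / ([SO₂]²·[O₂]) = 34.
(0.66)² / (([SO₂])²·(0.40)) = 34
[SO₂]² = 0.0320 ⇒ [SO₂] = 0.18 mol/L

[SO₂] = 0.18 mol/L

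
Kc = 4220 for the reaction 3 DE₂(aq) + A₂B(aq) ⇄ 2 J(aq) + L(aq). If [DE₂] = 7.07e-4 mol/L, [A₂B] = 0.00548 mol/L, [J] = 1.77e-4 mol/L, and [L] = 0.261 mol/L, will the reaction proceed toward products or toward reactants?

Qc = [J]²·[L] / ([DE₂]³·[A₂B]) = (1.77e-4)²·(0.261) / ((7.07e-4)³·(0.00548)) = 4220
Qc = 4220 = Kc, so the system is already at equilibrium.

no net change (already at equilibrium)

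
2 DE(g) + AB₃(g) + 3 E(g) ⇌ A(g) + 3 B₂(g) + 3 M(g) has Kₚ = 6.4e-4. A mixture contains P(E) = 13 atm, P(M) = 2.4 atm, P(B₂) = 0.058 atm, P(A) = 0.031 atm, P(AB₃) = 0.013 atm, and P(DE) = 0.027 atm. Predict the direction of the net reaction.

reverse (toward reactants)

Qₚ = P(A)·P(B₂)³·P(M)³ / (P(DE)²·P(AB₃)·P(E)³) = (0.031)·(0.058)³·(2.4)³ / ((0.027)²·(0.013)·(13)³) = 0.0040
Qₚ = 0.0040 > Kₚ = 6.4e-4, so the reverse reaction proceeds.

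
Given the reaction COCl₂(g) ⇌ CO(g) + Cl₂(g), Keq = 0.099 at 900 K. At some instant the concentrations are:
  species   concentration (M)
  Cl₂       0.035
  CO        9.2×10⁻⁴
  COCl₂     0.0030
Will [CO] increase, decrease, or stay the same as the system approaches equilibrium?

increase

Q = [CO]·[Cl₂] / [COCl₂] = (9.2×10⁻⁴)·(0.035) / (0.0030) = 0.011
Q = 0.011 < Keq = 0.099: net forward reaction.
CO is a product, so it increases.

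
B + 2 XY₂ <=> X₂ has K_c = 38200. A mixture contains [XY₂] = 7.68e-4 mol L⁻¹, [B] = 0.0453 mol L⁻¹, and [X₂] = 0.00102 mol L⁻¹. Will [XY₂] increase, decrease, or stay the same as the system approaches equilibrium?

stay the same

Q_c = [X₂] / ([B]·[XY₂]²) = (0.00102) / ((0.0453)·(7.68e-4)²) = 38200
Q_c = 38200 = K_c; the system is at equilibrium.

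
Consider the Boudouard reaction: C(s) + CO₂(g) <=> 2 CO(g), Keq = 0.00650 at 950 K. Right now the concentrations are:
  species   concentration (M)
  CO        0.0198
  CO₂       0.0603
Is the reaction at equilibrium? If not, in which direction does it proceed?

(C is a pure solid — omitted from Q.)
Q = [CO]² / [CO₂] = (0.0198)² / (0.0603) = 0.00650
Q = 0.00650 = Keq, so the system is already at equilibrium.

neither direction; the system is at equilibrium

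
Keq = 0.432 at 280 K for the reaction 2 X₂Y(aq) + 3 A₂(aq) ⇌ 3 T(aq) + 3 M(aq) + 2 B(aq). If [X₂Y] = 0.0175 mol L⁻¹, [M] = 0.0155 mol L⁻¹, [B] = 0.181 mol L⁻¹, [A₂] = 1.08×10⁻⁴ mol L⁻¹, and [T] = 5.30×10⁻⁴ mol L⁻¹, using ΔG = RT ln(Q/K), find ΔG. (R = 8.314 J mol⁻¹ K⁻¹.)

Q = [T]³·[M]³·[B]² / ([X₂Y]²·[A₂]³) = (5.30×10⁻⁴)³·(0.0155)³·(0.181)² / ((0.0175)²·(1.08×10⁻⁴)³) = 0.0471
ΔG = RT ln(Q/Keq) = (8.314 J mol⁻¹ K⁻¹)(280 K) × ln(0.0471/0.432)
   = (2.328 kJ/mol)(-2.216) = -5.16 kJ/mol
ΔG < 0, so the forward reaction is spontaneous (proceeds forward).

ΔG = -5.16 kJ/mol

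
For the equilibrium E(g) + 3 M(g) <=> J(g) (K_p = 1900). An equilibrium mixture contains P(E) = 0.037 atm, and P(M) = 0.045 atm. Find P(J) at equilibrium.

At equilibrium, K_p = P(J) / (P(E)·P(M)³) = 1900.
(P(J)) / ((0.037)·(0.045)³) = 1900
P(J) = 0.00641 = 0.0064 atm

P(J) = 0.0064 atm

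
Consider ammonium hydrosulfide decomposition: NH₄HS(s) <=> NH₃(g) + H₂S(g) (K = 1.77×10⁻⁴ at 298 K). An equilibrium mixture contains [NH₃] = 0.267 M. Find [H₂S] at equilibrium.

(NH₄HS is a pure solid — omitted from K.)
At equilibrium, K = [NH₃]·[H₂S] = 1.77×10⁻⁴.
(0.267)·([H₂S]) = 1.77×10⁻⁴
[H₂S] = 6.63×10⁻⁴ M

[H₂S] = 6.63×10⁻⁴ M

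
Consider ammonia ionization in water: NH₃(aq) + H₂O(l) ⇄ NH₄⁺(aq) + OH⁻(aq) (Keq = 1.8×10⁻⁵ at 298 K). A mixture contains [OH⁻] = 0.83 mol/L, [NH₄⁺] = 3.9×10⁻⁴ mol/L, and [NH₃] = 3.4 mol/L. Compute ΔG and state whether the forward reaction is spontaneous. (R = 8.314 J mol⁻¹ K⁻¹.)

ΔG = 4.13 kJ/mol; the forward reaction is non-spontaneous

(H₂O is a pure liquid — omitted from Q.)
Q = [NH₄⁺]·[OH⁻] / [NH₃] = (3.9×10⁻⁴)·(0.83) / (3.4) = 9.52×10⁻⁵
ΔG = RT ln(Q/Keq) = (8.314 J mol⁻¹ K⁻¹)(298 K) × ln(9.52×10⁻⁵/1.8×10⁻⁵)
   = (2.478 kJ/mol)(1.666) = 4.13 kJ/mol
ΔG > 0, so the forward reaction is non-spontaneous (proceeds in reverse).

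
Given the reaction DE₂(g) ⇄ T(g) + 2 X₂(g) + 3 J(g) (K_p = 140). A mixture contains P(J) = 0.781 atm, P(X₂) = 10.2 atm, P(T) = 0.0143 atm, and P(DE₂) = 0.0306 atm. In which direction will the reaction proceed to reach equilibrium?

forward (toward products)

Q_p = P(T)·P(X₂)²·P(J)³ / P(DE₂) = (0.0143)·(10.2)²·(0.781)³ / (0.0306) = 23.2
Q_p = 23.2 < K_p = 140, so the forward reaction proceeds.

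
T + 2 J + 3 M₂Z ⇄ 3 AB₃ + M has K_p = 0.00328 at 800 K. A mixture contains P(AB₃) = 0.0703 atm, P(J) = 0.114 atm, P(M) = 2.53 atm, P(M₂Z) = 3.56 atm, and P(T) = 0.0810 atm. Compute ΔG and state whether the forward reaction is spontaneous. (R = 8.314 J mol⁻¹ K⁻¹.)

Q_p = P(AB₃)³·P(M) / (P(T)·P(J)²·P(M₂Z)³) = (0.0703)³·(2.53) / ((0.0810)·(0.114)²·(3.56)³) = 0.0185
ΔG = RT ln(Q_p/K_p) = (8.314 J mol⁻¹ K⁻¹)(800 K) × ln(0.0185/0.00328)
   = (6.651 kJ/mol)(1.730) = 11.5 kJ/mol
ΔG > 0, so the forward reaction is non-spontaneous (proceeds in reverse).

ΔG = 11.5 kJ/mol; the forward reaction is non-spontaneous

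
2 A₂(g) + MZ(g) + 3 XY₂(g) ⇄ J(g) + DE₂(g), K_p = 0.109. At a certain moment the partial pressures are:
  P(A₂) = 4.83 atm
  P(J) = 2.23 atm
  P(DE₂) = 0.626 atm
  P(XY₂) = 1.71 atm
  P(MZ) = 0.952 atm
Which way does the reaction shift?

Q_p = P(J)·P(DE₂) / (P(A₂)²·P(MZ)·P(XY₂)³) = (2.23)·(0.626) / ((4.83)²·(0.952)·(1.71)³) = 0.0126
Q_p = 0.0126 < K_p = 0.109, so the forward reaction proceeds.

forward (toward products)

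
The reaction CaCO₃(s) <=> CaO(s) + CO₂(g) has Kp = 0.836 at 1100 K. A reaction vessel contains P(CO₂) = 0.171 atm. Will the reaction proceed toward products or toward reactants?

forward (toward products)

(CaCO₃, CaO are pure solids — omitted from Qp.)
Qp = P(CO₂) = 0.171
Qp = 0.171 < Kp = 0.836, so the forward reaction proceeds.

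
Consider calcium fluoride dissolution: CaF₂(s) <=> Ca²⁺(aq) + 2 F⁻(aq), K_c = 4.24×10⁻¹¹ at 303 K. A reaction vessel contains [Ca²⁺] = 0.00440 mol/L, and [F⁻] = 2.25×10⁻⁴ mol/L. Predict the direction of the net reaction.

(CaF₂ is a pure solid — omitted from Q_c.)
Q_c = [Ca²⁺]·[F⁻]² = (0.00440)·(2.25×10⁻⁴)² = 2.23×10⁻¹⁰
Q_c = 2.23×10⁻¹⁰ > K_c = 4.24×10⁻¹¹, so the reverse reaction proceeds.

toward reactants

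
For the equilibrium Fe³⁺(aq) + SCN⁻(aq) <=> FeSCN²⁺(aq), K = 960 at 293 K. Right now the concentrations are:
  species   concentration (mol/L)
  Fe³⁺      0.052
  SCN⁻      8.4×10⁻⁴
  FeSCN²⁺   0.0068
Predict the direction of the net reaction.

Q = [FeSCN²⁺] / ([Fe³⁺]·[SCN⁻]) = (0.0068) / ((0.052)·(8.4×10⁻⁴)) = 160
Q = 160 < K = 960, so the forward reaction proceeds.

toward products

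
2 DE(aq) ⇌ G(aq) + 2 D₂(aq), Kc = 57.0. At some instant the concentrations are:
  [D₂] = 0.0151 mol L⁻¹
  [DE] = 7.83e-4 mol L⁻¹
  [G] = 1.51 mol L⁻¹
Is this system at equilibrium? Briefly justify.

Qc = [G]·[D₂]² / [DE]² = (1.51)·(0.0151)² / (7.83e-4)² = 562
Qc = 562 > Kc = 57.0: net reverse reaction.

no; Q > K, reaction proceeds in reverse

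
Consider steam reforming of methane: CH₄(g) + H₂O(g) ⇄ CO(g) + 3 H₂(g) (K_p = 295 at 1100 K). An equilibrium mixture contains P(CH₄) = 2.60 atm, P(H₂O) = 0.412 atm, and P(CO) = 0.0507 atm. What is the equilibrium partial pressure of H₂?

At equilibrium, K_p = P(CO)·P(H₂)³ / (P(CH₄)·P(H₂O)) = 295.
(0.0507)·(P(H₂))³ / ((2.60)·(0.412)) = 295
P(H₂)³ = 6230 ⇒ P(H₂) = 18.4 atm

P(H₂) = 18.4 atm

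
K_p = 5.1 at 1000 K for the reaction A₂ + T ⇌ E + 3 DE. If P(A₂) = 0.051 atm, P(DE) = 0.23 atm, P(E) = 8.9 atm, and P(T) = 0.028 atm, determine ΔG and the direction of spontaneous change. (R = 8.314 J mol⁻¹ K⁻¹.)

Q_p = P(E)·P(DE)³ / (P(A₂)·P(T)) = (8.9)·(0.23)³ / ((0.051)·(0.028)) = 75.8
ΔG = RT ln(Q_p/K_p) = (8.314 J mol⁻¹ K⁻¹)(1000 K) × ln(75.8/5.1)
   = (8.314 kJ/mol)(2.699) = 22.4 kJ/mol
ΔG > 0, so the forward reaction is non-spontaneous (proceeds in reverse).

ΔG = 22.4 kJ/mol; the forward reaction is non-spontaneous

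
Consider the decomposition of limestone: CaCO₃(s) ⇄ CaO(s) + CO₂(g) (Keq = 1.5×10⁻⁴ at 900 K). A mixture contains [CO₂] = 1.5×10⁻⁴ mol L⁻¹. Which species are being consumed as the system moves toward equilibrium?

(CaCO₃, CaO are pure solids — omitted from Q.)
Q = [CO₂] = 1.5×10⁻⁴
Q = 1.5×10⁻⁴ = Keq; the system is at equilibrium.

none (at equilibrium)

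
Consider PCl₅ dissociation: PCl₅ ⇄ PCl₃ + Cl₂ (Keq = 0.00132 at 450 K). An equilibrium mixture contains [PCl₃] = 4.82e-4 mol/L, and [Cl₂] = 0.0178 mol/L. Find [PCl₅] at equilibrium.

[PCl₅] = 0.00650 mol/L

At equilibrium, Keq = [PCl₃]·[Cl₂] / [PCl₅] = 0.00132.
(4.82e-4)·(0.0178) / ([PCl₅]) = 0.00132
[PCl₅] = 0.00650 mol/L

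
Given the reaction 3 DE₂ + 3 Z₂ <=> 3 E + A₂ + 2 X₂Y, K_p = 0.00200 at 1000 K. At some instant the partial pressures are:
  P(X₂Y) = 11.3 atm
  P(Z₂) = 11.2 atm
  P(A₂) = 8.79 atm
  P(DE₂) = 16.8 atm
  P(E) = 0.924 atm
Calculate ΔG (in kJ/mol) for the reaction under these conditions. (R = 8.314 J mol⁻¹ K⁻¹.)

Q_p = P(E)³·P(A₂)·P(X₂Y)² / (P(DE₂)³·P(Z₂)³) = (0.924)³·(8.79)·(11.3)² / ((16.8)³·(11.2)³) = 1.33×10⁻⁴
ΔG = RT ln(Q_p/K_p) = (8.314 J mol⁻¹ K⁻¹)(1000 K) × ln(1.33×10⁻⁴/0.00200)
   = (8.314 kJ/mol)(-2.711) = -22.5 kJ/mol
ΔG < 0, so the forward reaction is spontaneous (proceeds forward).

ΔG = -22.5 kJ/mol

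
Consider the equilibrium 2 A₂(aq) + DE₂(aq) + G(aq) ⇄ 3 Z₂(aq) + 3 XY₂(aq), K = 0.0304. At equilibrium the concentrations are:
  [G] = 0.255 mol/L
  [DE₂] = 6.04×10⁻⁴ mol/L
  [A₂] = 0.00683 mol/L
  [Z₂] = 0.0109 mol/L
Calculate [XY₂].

[XY₂] = 0.0553 mol/L

At equilibrium, K = [Z₂]³·[XY₂]³ / ([A₂]²·[DE₂]·[G]) = 0.0304.
(0.0109)³·([XY₂])³ / ((0.00683)²·(6.04×10⁻⁴)·(0.255)) = 0.0304
[XY₂]³ = 1.69×10⁻⁴ ⇒ [XY₂] = 0.0553 mol/L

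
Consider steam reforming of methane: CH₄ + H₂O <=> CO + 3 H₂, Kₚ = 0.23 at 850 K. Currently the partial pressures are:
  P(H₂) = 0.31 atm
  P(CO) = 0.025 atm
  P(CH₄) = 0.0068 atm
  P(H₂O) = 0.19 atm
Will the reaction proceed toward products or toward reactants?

Qₚ = P(CO)·P(H₂)³ / (P(CH₄)·P(H₂O)) = (0.025)·(0.31)³ / ((0.0068)·(0.19)) = 0.58
Qₚ = 0.58 > Kₚ = 0.23, so the reverse reaction proceeds.

toward reactants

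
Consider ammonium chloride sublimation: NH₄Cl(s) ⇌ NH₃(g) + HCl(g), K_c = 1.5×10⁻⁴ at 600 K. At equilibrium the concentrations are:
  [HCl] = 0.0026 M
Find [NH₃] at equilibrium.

[NH₃] = 0.058 M

(NH₄Cl is a pure solid — omitted from K_c.)
At equilibrium, K_c = [NH₃]·[HCl] = 1.5×10⁻⁴.
([NH₃])·(0.0026) = 1.5×10⁻⁴
[NH₃] = 0.0577 = 0.058 M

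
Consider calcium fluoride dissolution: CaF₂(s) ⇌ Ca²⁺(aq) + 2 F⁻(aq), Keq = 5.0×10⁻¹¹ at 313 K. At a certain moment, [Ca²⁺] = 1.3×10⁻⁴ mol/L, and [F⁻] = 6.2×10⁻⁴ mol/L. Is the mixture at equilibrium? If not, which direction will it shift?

(CaF₂ is a pure solid — omitted from Q.)
Q = [Ca²⁺]·[F⁻]² = (1.3×10⁻⁴)·(6.2×10⁻⁴)² = 5.0×10⁻¹¹
Q = 5.0×10⁻¹¹ = Keq; the system is at equilibrium.

yes, at equilibrium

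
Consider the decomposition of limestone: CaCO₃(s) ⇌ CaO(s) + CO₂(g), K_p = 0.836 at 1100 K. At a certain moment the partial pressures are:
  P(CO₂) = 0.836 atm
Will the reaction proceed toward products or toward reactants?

(CaCO₃, CaO are pure solids — omitted from Q_p.)
Q_p = P(CO₂) = 0.836
Q_p = 0.836 = K_p, so the system is already at equilibrium.

no net change (already at equilibrium)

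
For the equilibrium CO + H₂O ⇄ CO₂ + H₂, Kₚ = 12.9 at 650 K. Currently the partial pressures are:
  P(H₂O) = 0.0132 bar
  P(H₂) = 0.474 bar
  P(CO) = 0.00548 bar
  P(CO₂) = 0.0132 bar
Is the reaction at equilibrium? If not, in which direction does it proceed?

to the left

Qₚ = P(CO₂)·P(H₂) / (P(CO)·P(H₂O)) = (0.0132)·(0.474) / ((0.00548)·(0.0132)) = 86.5
Qₚ = 86.5 > Kₚ = 12.9, so the reverse reaction proceeds.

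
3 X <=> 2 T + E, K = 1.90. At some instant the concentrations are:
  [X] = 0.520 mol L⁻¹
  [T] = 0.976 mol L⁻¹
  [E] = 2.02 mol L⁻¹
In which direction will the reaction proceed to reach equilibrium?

Q = [T]²·[E] / [X]³ = (0.976)²·(2.02) / (0.520)³ = 13.7
Q = 13.7 > K = 1.90, so the reverse reaction proceeds.

toward reactants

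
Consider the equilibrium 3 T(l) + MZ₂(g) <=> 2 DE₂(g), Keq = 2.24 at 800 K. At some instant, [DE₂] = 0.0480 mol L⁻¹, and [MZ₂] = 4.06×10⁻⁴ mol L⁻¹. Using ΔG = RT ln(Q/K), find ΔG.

(T is a pure liquid — omitted from Q.)
Q = [DE₂]² / [MZ₂] = (0.0480)² / (4.06×10⁻⁴) = 5.67
ΔG = RT ln(Q/Keq) = (8.314 J mol⁻¹ K⁻¹)(800 K) × ln(5.67/2.24)
   = (6.651 kJ/mol)(0.9287) = 6.18 kJ/mol
ΔG > 0, so the forward reaction is non-spontaneous (proceeds in reverse).

ΔG = 6.18 kJ/mol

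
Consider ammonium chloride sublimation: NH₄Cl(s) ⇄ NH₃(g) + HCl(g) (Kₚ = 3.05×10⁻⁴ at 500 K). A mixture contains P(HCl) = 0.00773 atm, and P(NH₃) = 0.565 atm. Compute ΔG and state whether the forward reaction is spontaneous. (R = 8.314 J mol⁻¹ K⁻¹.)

ΔG = 11.1 kJ/mol; the forward reaction is non-spontaneous

(NH₄Cl is a pure solid — omitted from Qₚ.)
Qₚ = P(NH₃)·P(HCl) = (0.565)·(0.00773) = 0.00437
ΔG = RT ln(Qₚ/Kₚ) = (8.314 J mol⁻¹ K⁻¹)(500 K) × ln(0.00437/3.05×10⁻⁴)
   = (4.157 kJ/mol)(2.662) = 11.1 kJ/mol
ΔG > 0, so the forward reaction is non-spontaneous (proceeds in reverse).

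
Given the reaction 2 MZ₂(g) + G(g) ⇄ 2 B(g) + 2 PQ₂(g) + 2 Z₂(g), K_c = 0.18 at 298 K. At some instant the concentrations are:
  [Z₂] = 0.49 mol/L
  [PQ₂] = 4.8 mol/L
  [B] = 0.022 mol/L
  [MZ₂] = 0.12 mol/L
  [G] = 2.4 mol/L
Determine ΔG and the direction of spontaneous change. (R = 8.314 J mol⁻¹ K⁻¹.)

Q_c = [B]²·[PQ₂]²·[Z₂]² / ([MZ₂]²·[G]) = (0.022)²·(4.8)²·(0.49)² / ((0.12)²·(2.4)) = 0.0775
ΔG = RT ln(Q_c/K_c) = (8.314 J mol⁻¹ K⁻¹)(298 K) × ln(0.0775/0.18)
   = (2.478 kJ/mol)(-0.8427) = -2.09 kJ/mol
ΔG < 0, so the forward reaction is spontaneous (proceeds forward).

ΔG = -2.09 kJ/mol; the forward reaction is spontaneous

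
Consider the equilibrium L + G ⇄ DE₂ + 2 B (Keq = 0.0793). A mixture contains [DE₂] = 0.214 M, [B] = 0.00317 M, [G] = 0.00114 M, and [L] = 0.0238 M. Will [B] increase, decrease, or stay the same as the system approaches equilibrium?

stay the same

Q = [DE₂]·[B]² / ([L]·[G]) = (0.214)·(0.00317)² / ((0.0238)·(0.00114)) = 0.0793
Q = 0.0793 = Keq; the system is at equilibrium.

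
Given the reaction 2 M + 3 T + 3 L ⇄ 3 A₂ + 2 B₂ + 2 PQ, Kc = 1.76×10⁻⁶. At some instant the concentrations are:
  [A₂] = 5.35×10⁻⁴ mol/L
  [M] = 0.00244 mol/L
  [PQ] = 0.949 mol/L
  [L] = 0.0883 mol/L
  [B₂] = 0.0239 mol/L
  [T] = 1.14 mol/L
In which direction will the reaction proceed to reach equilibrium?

in the reverse direction

Qc = [A₂]³·[B₂]²·[PQ]² / ([M]²·[T]³·[L]³) = (5.35×10⁻⁴)³·(0.0239)²·(0.949)² / ((0.00244)²·(1.14)³·(0.0883)³) = 1.30×10⁻⁵
Qc = 1.30×10⁻⁵ > Kc = 1.76×10⁻⁶, so the reverse reaction proceeds.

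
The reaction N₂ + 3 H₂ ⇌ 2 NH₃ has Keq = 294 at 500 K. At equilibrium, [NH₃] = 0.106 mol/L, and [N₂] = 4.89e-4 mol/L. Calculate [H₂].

[H₂] = 0.428 mol/L

At equilibrium, Keq = [NH₃]² / ([N₂]·[H₂]³) = 294.
(0.106)² / ((4.89e-4)·([H₂])³) = 294
[H₂]³ = 0.0782 ⇒ [H₂] = 0.428 mol/L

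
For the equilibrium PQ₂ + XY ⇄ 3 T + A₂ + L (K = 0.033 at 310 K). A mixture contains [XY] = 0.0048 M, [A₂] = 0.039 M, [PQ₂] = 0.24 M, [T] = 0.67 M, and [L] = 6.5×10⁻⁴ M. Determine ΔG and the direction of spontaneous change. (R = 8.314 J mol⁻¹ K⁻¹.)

Q = [T]³·[A₂]·[L] / ([PQ₂]·[XY]) = (0.67)³·(0.039)·(6.5×10⁻⁴) / ((0.24)·(0.0048)) = 0.00662
ΔG = RT ln(Q/K) = (8.314 J mol⁻¹ K⁻¹)(310 K) × ln(0.00662/0.033)
   = (2.577 kJ/mol)(-1.606) = -4.14 kJ/mol
ΔG < 0, so the forward reaction is spontaneous (proceeds forward).

ΔG = -4.14 kJ/mol; the forward reaction is spontaneous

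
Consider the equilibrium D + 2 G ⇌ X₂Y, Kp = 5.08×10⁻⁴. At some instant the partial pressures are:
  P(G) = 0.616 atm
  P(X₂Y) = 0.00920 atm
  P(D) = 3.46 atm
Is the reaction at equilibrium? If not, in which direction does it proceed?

Qp = P(X₂Y) / (P(D)·P(G)²) = (0.00920) / ((3.46)·(0.616)²) = 0.00701
Qp = 0.00701 > Kp = 5.08×10⁻⁴, so the reverse reaction proceeds.

to the left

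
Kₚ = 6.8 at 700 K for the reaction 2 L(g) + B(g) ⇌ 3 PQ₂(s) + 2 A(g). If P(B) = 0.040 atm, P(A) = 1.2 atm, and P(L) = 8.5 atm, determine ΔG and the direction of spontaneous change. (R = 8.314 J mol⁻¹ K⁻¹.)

(PQ₂ is a pure solid — omitted from Qₚ.)
Qₚ = P(A)² / (P(L)²·P(B)) = (1.2)² / ((8.5)²·(0.040)) = 0.498
ΔG = RT ln(Qₚ/Kₚ) = (8.314 J mol⁻¹ K⁻¹)(700 K) × ln(0.498/6.8)
   = (5.820 kJ/mol)(-2.614) = -15.2 kJ/mol
ΔG < 0, so the forward reaction is spontaneous (proceeds forward).

ΔG = -15.2 kJ/mol; the forward reaction is spontaneous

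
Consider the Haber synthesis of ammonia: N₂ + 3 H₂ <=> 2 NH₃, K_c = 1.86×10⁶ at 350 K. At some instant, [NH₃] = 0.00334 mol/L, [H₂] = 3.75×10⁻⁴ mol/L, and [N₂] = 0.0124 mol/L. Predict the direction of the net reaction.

Q_c = [NH₃]² / ([N₂]·[H₂]³) = (0.00334)² / ((0.0124)·(3.75×10⁻⁴)³) = 1.71×10⁷
Q_c = 1.71×10⁷ > K_c = 1.86×10⁶, so the reverse reaction proceeds.

toward reactants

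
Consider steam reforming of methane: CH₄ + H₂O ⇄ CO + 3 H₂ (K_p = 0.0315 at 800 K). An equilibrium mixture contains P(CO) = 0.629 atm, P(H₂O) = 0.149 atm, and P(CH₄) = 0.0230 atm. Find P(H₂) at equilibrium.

At equilibrium, K_p = P(CO)·P(H₂)³ / (P(CH₄)·P(H₂O)) = 0.0315.
(0.629)·(P(H₂))³ / ((0.0230)·(0.149)) = 0.0315
P(H₂)³ = 1.72e-4 ⇒ P(H₂) = 0.0556 atm

P(H₂) = 0.0556 atm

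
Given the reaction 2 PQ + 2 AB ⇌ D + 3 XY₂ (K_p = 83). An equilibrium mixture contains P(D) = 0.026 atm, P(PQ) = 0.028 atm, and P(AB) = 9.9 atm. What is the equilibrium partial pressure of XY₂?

P(XY₂) = 6.3 atm

At equilibrium, K_p = P(D)·P(XY₂)³ / (P(PQ)²·P(AB)²) = 83.
(0.026)·(P(XY₂))³ / ((0.028)²·(9.9)²) = 83
P(XY₂)³ = 245 ⇒ P(XY₂) = 6.3 atm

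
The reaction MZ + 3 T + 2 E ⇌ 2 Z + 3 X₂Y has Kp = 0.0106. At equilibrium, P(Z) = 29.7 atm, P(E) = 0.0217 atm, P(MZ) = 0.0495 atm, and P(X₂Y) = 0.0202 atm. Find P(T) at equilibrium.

P(T) = 30.9 atm

At equilibrium, Kp = P(Z)²·P(X₂Y)³ / (P(MZ)·P(T)³·P(E)²) = 0.0106.
(29.7)²·(0.0202)³ / ((0.0495)·(P(T))³·(0.0217)²) = 0.0106
P(T)³ = 29400 ⇒ P(T) = 30.9 atm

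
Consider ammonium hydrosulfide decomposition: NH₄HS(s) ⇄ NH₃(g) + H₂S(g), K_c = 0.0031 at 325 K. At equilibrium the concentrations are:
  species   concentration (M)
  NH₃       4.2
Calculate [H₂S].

[H₂S] = 7.4×10⁻⁴ M

(NH₄HS is a pure solid — omitted from K_c.)
At equilibrium, K_c = [NH₃]·[H₂S] = 0.0031.
(4.2)·([H₂S]) = 0.0031
[H₂S] = 7.38×10⁻⁴ = 7.4×10⁻⁴ M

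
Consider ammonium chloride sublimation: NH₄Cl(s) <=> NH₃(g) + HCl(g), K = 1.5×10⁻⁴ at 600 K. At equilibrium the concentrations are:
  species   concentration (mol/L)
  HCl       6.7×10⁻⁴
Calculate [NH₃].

[NH₃] = 0.22 mol/L

(NH₄Cl is a pure solid — omitted from K.)
At equilibrium, K = [NH₃]·[HCl] = 1.5×10⁻⁴.
([NH₃])·(6.7×10⁻⁴) = 1.5×10⁻⁴
[NH₃] = 0.224 = 0.22 mol/L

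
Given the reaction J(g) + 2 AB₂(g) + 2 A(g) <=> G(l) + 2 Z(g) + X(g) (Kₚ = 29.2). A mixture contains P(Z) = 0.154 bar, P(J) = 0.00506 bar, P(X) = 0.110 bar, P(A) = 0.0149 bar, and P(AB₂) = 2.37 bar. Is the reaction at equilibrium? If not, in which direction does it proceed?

(G is a pure liquid — omitted from Qₚ.)
Qₚ = P(Z)²·P(X) / (P(J)·P(AB₂)²·P(A)²) = (0.154)²·(0.110) / ((0.00506)·(2.37)²·(0.0149)²) = 413
Qₚ = 413 > Kₚ = 29.2, so the reverse reaction proceeds.

toward reactants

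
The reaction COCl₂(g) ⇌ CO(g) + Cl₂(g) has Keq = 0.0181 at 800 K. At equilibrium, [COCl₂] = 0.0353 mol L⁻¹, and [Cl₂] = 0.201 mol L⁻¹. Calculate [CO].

[CO] = 0.00318 mol L⁻¹

At equilibrium, Keq = [CO]·[Cl₂] / [COCl₂] = 0.0181.
([CO])·(0.201) / (0.0353) = 0.0181
[CO] = 0.00318 mol L⁻¹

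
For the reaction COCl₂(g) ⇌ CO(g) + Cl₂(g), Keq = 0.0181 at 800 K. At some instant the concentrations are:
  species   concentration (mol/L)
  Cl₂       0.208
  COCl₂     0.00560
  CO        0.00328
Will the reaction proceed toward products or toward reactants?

reverse (toward reactants)

Q = [CO]·[Cl₂] / [COCl₂] = (0.00328)·(0.208) / (0.00560) = 0.122
Q = 0.122 > Keq = 0.0181, so the reverse reaction proceeds.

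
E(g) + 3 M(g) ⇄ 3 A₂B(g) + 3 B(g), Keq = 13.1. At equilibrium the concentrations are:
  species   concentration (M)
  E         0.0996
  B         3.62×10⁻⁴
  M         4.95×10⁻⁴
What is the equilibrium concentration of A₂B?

[A₂B] = 1.49 M

At equilibrium, Keq = [A₂B]³·[B]³ / ([E]·[M]³) = 13.1.
([A₂B])³·(3.62×10⁻⁴)³ / ((0.0996)·(4.95×10⁻⁴)³) = 13.1
[A₂B]³ = 3.34 ⇒ [A₂B] = 1.49 M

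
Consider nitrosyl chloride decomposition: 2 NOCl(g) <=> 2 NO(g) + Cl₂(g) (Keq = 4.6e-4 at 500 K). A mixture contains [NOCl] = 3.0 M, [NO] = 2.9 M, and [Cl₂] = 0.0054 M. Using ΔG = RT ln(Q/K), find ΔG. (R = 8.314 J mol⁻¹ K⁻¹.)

Q = [NO]²·[Cl₂] / [NOCl]² = (2.9)²·(0.0054) / (3.0)² = 0.00505
ΔG = RT ln(Q/Keq) = (8.314 J mol⁻¹ K⁻¹)(500 K) × ln(0.00505/4.6e-4)
   = (4.157 kJ/mol)(2.396) = 9.96 kJ/mol
ΔG > 0, so the forward reaction is non-spontaneous (proceeds in reverse).

ΔG = 9.96 kJ/mol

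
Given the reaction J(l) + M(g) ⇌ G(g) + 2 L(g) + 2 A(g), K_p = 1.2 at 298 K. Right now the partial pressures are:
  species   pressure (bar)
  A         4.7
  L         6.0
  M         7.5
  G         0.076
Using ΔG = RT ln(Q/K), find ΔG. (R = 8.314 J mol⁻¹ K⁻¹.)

ΔG = 4.72 kJ/mol

(J is a pure liquid — omitted from Q_p.)
Q_p = P(G)·P(L)²·P(A)² / P(M) = (0.076)·(6.0)²·(4.7)² / (7.5) = 8.06
ΔG = RT ln(Q_p/K_p) = (8.314 J mol⁻¹ K⁻¹)(298 K) × ln(8.06/1.2)
   = (2.478 kJ/mol)(1.905) = 4.72 kJ/mol
ΔG > 0, so the forward reaction is non-spontaneous (proceeds in reverse).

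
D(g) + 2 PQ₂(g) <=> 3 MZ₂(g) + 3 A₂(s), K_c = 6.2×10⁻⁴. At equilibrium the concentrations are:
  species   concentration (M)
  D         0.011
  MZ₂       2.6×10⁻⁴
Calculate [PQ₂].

[PQ₂] = 0.0016 M

(A₂ is a pure solid — omitted from K_c.)
At equilibrium, K_c = [MZ₂]³ / ([D]·[PQ₂]²) = 6.2×10⁻⁴.
(2.6×10⁻⁴)³ / ((0.011)·([PQ₂])²) = 6.2×10⁻⁴
[PQ₂]² = 2.58×10⁻⁶ ⇒ [PQ₂] = 0.0016 M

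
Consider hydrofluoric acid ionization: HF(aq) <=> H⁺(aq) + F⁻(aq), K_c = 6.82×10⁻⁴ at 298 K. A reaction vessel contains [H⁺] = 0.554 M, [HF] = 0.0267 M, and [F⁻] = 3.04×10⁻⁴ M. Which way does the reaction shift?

reverse (toward reactants)

Q_c = [H⁺]·[F⁻] / [HF] = (0.554)·(3.04×10⁻⁴) / (0.0267) = 0.00631
Q_c = 0.00631 > K_c = 6.82×10⁻⁴, so the reverse reaction proceeds.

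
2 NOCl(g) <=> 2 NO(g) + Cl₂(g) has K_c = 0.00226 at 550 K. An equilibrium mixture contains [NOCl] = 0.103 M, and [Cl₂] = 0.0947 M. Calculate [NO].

[NO] = 0.0159 M

At equilibrium, K_c = [NO]²·[Cl₂] / [NOCl]² = 0.00226.
([NO])²·(0.0947) / (0.103)² = 0.00226
[NO]² = 2.53e-4 ⇒ [NO] = 0.0159 M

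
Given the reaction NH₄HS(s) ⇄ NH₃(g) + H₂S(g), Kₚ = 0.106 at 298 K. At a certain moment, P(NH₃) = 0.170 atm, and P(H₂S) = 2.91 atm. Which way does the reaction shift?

(NH₄HS is a pure solid — omitted from Qₚ.)
Qₚ = P(NH₃)·P(H₂S) = (0.170)·(2.91) = 0.495
Qₚ = 0.495 > Kₚ = 0.106, so the reverse reaction proceeds.

to the left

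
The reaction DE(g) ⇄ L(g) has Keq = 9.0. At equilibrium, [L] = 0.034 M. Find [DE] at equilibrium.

At equilibrium, Keq = [L] / [DE] = 9.0.
(0.034) / ([DE]) = 9.0
[DE] = 0.00378 = 0.0038 M

[DE] = 0.0038 M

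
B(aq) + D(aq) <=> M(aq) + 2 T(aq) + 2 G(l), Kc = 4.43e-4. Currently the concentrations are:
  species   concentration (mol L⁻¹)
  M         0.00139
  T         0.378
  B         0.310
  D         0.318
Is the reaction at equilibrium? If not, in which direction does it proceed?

(G is a pure liquid — omitted from Qc.)
Qc = [M]·[T]² / ([B]·[D]) = (0.00139)·(0.378)² / ((0.310)·(0.318)) = 0.00201
Qc = 0.00201 > Kc = 4.43e-4, so the reverse reaction proceeds.

to the left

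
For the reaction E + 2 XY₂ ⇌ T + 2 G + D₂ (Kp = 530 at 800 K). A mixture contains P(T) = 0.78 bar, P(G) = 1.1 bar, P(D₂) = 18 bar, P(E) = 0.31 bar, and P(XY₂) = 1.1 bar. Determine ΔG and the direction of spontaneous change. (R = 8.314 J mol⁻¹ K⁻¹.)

Qp = P(T)·P(G)²·P(D₂) / (P(E)·P(XY₂)²) = (0.78)·(1.1)²·(18) / ((0.31)·(1.1)²) = 45.3
ΔG = RT ln(Qp/Kp) = (8.314 J mol⁻¹ K⁻¹)(800 K) × ln(45.3/530)
   = (6.651 kJ/mol)(-2.460) = -16.4 kJ/mol
ΔG < 0, so the forward reaction is spontaneous (proceeds forward).

ΔG = -16.4 kJ/mol; the forward reaction is spontaneous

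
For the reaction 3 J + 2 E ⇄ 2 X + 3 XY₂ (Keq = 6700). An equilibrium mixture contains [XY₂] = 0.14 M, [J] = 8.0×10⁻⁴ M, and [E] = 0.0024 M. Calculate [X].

At equilibrium, Keq = [X]²·[XY₂]³ / ([J]³·[E]²) = 6700.
([X])²·(0.14)³ / ((8.0×10⁻⁴)³·(0.0024)²) = 6700
[X]² = 7.20×10⁻⁹ ⇒ [X] = 8.5×10⁻⁵ M

[X] = 8.5×10⁻⁵ M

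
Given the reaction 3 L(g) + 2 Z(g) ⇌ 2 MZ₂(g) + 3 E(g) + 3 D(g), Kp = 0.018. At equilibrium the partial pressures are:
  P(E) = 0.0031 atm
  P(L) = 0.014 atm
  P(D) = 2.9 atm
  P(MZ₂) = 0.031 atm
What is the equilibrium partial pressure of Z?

At equilibrium, Kp = P(MZ₂)²·P(E)³·P(D)³ / (P(L)³·P(Z)²) = 0.018.
(0.031)²·(0.0031)³·(2.9)³ / ((0.014)³·(P(Z))²) = 0.018
P(Z)² = 0.0141 ⇒ P(Z) = 0.12 atm

P(Z) = 0.12 atm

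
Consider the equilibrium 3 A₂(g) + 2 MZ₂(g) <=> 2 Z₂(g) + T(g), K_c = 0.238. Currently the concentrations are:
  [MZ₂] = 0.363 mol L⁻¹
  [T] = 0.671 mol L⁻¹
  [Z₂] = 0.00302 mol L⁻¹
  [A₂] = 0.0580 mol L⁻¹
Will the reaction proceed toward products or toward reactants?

Q_c = [Z₂]²·[T] / ([A₂]³·[MZ₂]²) = (0.00302)²·(0.671) / ((0.0580)³·(0.363)²) = 0.238
Q_c = 0.238 = K_c, so the system is already at equilibrium.

neither direction; the system is at equilibrium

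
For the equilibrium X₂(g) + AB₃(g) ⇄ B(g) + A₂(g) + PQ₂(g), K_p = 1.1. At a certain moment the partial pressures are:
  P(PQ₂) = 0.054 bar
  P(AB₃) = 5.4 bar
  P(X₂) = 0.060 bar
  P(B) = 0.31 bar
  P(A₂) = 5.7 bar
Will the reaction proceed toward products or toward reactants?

Q_p = P(B)·P(A₂)·P(PQ₂) / (P(X₂)·P(AB₃)) = (0.31)·(5.7)·(0.054) / ((0.060)·(5.4)) = 0.29
Q_p = 0.29 < K_p = 1.1, so the forward reaction proceeds.

toward products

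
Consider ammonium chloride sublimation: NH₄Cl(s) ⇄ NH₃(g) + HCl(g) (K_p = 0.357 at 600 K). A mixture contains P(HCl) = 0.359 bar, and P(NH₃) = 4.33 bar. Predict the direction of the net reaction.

(NH₄Cl is a pure solid — omitted from Q_p.)
Q_p = P(NH₃)·P(HCl) = (4.33)·(0.359) = 1.55
Q_p = 1.55 > K_p = 0.357, so the reverse reaction proceeds.

to the left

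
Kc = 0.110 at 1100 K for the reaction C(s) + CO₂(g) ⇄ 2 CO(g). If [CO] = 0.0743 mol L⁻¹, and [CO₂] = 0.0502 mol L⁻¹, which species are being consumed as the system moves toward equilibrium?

(C is a pure solid — omitted from Qc.)
Qc = [CO]² / [CO₂] = (0.0743)² / (0.0502) = 0.110
Qc = 0.110 = Kc; the system is at equilibrium.

none (at equilibrium)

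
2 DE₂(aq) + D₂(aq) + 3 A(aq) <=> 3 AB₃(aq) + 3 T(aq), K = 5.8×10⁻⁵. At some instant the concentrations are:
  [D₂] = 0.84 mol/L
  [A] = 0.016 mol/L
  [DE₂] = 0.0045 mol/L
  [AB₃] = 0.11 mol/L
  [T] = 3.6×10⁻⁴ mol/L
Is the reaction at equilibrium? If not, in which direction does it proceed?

Q = [AB₃]³·[T]³ / ([DE₂]²·[D₂]·[A]³) = (0.11)³·(3.6×10⁻⁴)³ / ((0.0045)²·(0.84)·(0.016)³) = 8.9×10⁻⁴
Q = 8.9×10⁻⁴ > K = 5.8×10⁻⁵, so the reverse reaction proceeds.

to the left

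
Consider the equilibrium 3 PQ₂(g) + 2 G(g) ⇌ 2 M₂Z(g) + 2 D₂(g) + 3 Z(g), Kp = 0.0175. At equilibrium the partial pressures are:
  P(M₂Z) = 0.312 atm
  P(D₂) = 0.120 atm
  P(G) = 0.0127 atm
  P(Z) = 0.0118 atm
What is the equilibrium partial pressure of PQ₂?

At equilibrium, Kp = P(M₂Z)²·P(D₂)²·P(Z)³ / (P(PQ₂)³·P(G)²) = 0.0175.
(0.312)²·(0.120)²·(0.0118)³ / ((P(PQ₂))³·(0.0127)²) = 0.0175
P(PQ₂)³ = 8.16×10⁻⁴ ⇒ P(PQ₂) = 0.0934 atm

P(PQ₂) = 0.0934 atm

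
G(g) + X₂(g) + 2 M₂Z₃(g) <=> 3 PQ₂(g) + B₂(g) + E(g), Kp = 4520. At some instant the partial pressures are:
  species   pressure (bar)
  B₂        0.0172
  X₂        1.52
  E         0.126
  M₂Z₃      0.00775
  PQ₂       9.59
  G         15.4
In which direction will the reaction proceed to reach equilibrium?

in the forward direction

Qp = P(PQ₂)³·P(B₂)·P(E) / (P(G)·P(X₂)·P(M₂Z₃)²) = (9.59)³·(0.0172)·(0.126) / ((15.4)·(1.52)·(0.00775)²) = 1360
Qp = 1360 < Kp = 4520, so the forward reaction proceeds.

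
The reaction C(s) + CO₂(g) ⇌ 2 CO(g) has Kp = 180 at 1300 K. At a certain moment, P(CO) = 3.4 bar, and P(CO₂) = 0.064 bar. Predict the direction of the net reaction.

neither direction; the system is at equilibrium

(C is a pure solid — omitted from Qp.)
Qp = P(CO)² / P(CO₂) = (3.4)² / (0.064) = 180
Qp = 180 = Kp, so the system is already at equilibrium.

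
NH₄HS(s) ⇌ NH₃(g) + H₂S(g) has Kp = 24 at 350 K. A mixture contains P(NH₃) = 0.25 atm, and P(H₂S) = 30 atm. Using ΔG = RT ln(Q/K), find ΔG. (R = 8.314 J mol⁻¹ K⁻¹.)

ΔG = -3.38 kJ/mol

(NH₄HS is a pure solid — omitted from Qp.)
Qp = P(NH₃)·P(H₂S) = (0.25)·(30) = 7.50
ΔG = RT ln(Qp/Kp) = (8.314 J mol⁻¹ K⁻¹)(350 K) × ln(7.50/24)
   = (2.910 kJ/mol)(-1.163) = -3.38 kJ/mol
ΔG < 0, so the forward reaction is spontaneous (proceeds forward).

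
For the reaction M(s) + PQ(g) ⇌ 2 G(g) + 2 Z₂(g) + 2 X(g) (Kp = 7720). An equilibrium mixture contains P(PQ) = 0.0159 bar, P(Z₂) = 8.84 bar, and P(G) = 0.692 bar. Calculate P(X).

(M is a pure solid — omitted from Kp.)
At equilibrium, Kp = P(G)²·P(Z₂)²·P(X)² / P(PQ) = 7720.
(0.692)²·(8.84)²·(P(X))² / (0.0159) = 7720
P(X)² = 3.28 ⇒ P(X) = 1.81 bar

P(X) = 1.81 bar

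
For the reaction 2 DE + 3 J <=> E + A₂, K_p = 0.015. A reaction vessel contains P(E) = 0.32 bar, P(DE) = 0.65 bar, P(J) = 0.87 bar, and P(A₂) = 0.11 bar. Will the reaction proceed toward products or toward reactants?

Q_p = P(E)·P(A₂) / (P(DE)²·P(J)³) = (0.32)·(0.11) / ((0.65)²·(0.87)³) = 0.13
Q_p = 0.13 > K_p = 0.015, so the reverse reaction proceeds.

to the left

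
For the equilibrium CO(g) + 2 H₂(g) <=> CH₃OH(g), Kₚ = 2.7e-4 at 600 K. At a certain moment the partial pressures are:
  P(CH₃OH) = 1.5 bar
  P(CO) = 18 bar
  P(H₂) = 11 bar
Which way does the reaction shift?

Qₚ = P(CH₃OH) / (P(CO)·P(H₂)²) = (1.5) / ((18)·(11)²) = 6.9e-4
Qₚ = 6.9e-4 > Kₚ = 2.7e-4, so the reverse reaction proceeds.

toward reactants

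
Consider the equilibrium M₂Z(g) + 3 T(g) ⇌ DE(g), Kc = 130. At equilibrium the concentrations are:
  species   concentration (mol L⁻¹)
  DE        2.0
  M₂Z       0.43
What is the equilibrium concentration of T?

At equilibrium, Kc = [DE] / ([M₂Z]·[T]³) = 130.
(2.0) / ((0.43)·([T])³) = 130
[T]³ = 0.0358 ⇒ [T] = 0.33 mol L⁻¹

[T] = 0.33 mol L⁻¹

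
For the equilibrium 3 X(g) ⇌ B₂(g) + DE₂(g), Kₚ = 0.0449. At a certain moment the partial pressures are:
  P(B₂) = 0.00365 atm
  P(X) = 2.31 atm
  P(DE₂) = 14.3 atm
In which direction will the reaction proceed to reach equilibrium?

in the forward direction

Qₚ = P(B₂)·P(DE₂) / P(X)³ = (0.00365)·(14.3) / (2.31)³ = 0.00423
Qₚ = 0.00423 < Kₚ = 0.0449, so the forward reaction proceeds.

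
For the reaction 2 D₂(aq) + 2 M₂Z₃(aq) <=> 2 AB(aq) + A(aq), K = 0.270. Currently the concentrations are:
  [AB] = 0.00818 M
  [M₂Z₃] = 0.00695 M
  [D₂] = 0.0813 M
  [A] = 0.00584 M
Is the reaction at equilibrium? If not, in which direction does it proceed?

in the reverse direction

Q = [AB]²·[A] / ([D₂]²·[M₂Z₃]²) = (0.00818)²·(0.00584) / ((0.0813)²·(0.00695)²) = 1.22
Q = 1.22 > K = 0.270, so the reverse reaction proceeds.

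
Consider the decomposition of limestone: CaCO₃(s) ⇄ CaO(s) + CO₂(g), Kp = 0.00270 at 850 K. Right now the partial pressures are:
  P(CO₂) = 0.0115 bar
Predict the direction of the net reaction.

(CaCO₃, CaO are pure solids — omitted from Qp.)
Qp = P(CO₂) = 0.0115
Qp = 0.0115 > Kp = 0.00270, so the reverse reaction proceeds.

in the reverse direction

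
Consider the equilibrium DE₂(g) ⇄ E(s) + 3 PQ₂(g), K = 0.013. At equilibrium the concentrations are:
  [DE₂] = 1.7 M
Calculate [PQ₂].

[PQ₂] = 0.28 M

(E is a pure solid — omitted from K.)
At equilibrium, K = [PQ₂]³ / [DE₂] = 0.013.
([PQ₂])³ / (1.7) = 0.013
[PQ₂]³ = 0.0221 ⇒ [PQ₂] = 0.28 M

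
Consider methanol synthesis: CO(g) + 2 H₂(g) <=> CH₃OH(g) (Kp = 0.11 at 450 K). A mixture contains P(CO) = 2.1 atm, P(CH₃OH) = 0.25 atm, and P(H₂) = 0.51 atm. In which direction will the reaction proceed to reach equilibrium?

toward reactants

Qp = P(CH₃OH) / (P(CO)·P(H₂)²) = (0.25) / ((2.1)·(0.51)²) = 0.46
Qp = 0.46 > Kp = 0.11, so the reverse reaction proceeds.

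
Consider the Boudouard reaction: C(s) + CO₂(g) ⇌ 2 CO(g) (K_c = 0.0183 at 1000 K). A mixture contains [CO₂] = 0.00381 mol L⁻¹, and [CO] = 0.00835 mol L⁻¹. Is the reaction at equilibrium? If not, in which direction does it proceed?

at equilibrium

(C is a pure solid — omitted from Q_c.)
Q_c = [CO]² / [CO₂] = (0.00835)² / (0.00381) = 0.0183
Q_c = 0.0183 = K_c, so the system is already at equilibrium.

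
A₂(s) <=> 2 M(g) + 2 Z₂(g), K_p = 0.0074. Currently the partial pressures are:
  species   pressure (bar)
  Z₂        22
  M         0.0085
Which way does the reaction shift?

(A₂ is a pure solid — omitted from Q_p.)
Q_p = P(M)²·P(Z₂)² = (0.0085)²·(22)² = 0.035
Q_p = 0.035 > K_p = 0.0074, so the reverse reaction proceeds.

toward reactants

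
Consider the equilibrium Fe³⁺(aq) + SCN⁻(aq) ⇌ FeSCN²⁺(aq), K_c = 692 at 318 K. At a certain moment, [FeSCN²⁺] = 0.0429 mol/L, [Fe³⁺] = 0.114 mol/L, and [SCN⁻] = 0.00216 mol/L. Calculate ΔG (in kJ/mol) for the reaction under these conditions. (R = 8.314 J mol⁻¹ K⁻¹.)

Q_c = [FeSCN²⁺] / ([Fe³⁺]·[SCN⁻]) = (0.0429) / ((0.114)·(0.00216)) = 174
ΔG = RT ln(Q_c/K_c) = (8.314 J mol⁻¹ K⁻¹)(318 K) × ln(174/692)
   = (2.644 kJ/mol)(-1.381) = -3.65 kJ/mol
ΔG < 0, so the forward reaction is spontaneous (proceeds forward).

ΔG = -3.65 kJ/mol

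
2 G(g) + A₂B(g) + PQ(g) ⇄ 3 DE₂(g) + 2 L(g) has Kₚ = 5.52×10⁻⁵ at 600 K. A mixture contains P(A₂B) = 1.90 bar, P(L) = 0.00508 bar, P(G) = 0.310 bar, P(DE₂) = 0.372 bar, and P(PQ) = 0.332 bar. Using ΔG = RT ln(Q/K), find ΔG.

ΔG = -4.61 kJ/mol

Qₚ = P(DE₂)³·P(L)² / (P(G)²·P(A₂B)·P(PQ)) = (0.372)³·(0.00508)² / ((0.310)²·(1.90)·(0.332)) = 2.19×10⁻⁵
ΔG = RT ln(Qₚ/Kₚ) = (8.314 J mol⁻¹ K⁻¹)(600 K) × ln(2.19×10⁻⁵/5.52×10⁻⁵)
   = (4.988 kJ/mol)(-0.9245) = -4.61 kJ/mol
ΔG < 0, so the forward reaction is spontaneous (proceeds forward).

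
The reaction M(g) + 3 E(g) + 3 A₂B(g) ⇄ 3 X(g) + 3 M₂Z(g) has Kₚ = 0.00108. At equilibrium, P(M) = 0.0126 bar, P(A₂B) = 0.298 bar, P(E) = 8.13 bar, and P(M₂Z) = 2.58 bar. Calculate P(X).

P(X) = 0.0224 bar

At equilibrium, Kₚ = P(X)³·P(M₂Z)³ / (P(M)·P(E)³·P(A₂B)³) = 0.00108.
(P(X))³·(2.58)³ / ((0.0126)·(8.13)³·(0.298)³) = 0.00108
P(X)³ = 1.13e-5 ⇒ P(X) = 0.0224 bar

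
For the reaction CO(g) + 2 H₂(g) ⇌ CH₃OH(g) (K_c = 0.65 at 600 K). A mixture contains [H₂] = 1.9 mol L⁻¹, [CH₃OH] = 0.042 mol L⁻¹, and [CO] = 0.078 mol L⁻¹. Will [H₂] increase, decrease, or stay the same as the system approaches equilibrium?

Q_c = [CH₃OH] / ([CO]·[H₂]²) = (0.042) / ((0.078)·(1.9)²) = 0.15
Q_c = 0.15 < K_c = 0.65: net forward reaction.
H₂ is a reactant, so it decreases.

decrease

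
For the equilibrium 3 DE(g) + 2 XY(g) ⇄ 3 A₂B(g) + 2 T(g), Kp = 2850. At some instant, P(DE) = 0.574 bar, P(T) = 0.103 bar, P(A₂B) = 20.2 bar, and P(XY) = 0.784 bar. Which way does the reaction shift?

Qp = P(A₂B)³·P(T)² / (P(DE)³·P(XY)²) = (20.2)³·(0.103)² / ((0.574)³·(0.784)²) = 752
Qp = 752 < Kp = 2850, so the forward reaction proceeds.

in the forward direction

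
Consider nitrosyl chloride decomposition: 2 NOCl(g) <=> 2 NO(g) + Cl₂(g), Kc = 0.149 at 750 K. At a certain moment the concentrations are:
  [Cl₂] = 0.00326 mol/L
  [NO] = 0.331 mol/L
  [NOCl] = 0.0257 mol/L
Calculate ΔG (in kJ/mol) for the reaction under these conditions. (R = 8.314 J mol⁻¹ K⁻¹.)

Qc = [NO]²·[Cl₂] / [NOCl]² = (0.331)²·(0.00326) / (0.0257)² = 0.541
ΔG = RT ln(Qc/Kc) = (8.314 J mol⁻¹ K⁻¹)(750 K) × ln(0.541/0.149)
   = (6.236 kJ/mol)(1.289) = 8.04 kJ/mol
ΔG > 0, so the forward reaction is non-spontaneous (proceeds in reverse).

ΔG = 8.04 kJ/mol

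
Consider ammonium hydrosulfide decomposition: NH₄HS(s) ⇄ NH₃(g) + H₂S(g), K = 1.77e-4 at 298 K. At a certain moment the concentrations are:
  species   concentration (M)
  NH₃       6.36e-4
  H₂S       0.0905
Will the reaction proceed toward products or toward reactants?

(NH₄HS is a pure solid — omitted from Q.)
Q = [NH₃]·[H₂S] = (6.36e-4)·(0.0905) = 5.76e-5
Q = 5.76e-5 < K = 1.77e-4, so the forward reaction proceeds.

forward (toward products)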